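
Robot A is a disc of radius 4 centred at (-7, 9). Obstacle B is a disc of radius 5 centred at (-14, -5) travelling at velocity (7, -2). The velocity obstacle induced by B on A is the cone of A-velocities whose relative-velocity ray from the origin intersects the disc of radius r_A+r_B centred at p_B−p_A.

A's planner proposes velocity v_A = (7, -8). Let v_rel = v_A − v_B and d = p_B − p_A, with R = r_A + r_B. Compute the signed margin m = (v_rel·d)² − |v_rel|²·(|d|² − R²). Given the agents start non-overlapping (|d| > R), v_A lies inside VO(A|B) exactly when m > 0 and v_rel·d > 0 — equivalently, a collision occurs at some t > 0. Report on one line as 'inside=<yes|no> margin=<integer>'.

d = (-7, -14),  |d|² = 245;  R = 4+5 = 9,  c = 245−9² = 164
v_rel = (0, -6),  |v_rel|² = 36;  v_rel·d = (0)·(-7) + (-6)·(-14) = 84
36·t² − 168·t + 164 = 0  ⇒  m = 84² − 36·164 = 1152
m = 1152 > 0,  v_rel·d = 84 > 0  ⇒  inside

inside=yes margin=1152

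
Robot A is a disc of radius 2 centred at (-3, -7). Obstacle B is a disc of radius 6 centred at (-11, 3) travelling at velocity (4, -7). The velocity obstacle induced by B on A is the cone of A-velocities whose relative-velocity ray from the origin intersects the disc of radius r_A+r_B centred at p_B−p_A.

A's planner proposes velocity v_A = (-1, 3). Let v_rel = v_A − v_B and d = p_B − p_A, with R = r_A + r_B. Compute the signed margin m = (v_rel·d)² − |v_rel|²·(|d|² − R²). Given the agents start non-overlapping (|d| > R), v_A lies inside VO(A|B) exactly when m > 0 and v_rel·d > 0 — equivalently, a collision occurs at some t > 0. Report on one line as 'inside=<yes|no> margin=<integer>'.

d = (-8, 10),  |d|² = 164;  R = 2+6 = 8,  c = 164−8² = 100
v_rel = (-5, 10),  |v_rel|² = 125;  v_rel·d = (-5)·(-8) + (10)·(10) = 140
125·t² − 280·t + 100 = 0  ⇒  m = 140² − 125·100 = 7100
m = 7100 > 0,  v_rel·d = 140 > 0  ⇒  inside

inside=yes margin=7100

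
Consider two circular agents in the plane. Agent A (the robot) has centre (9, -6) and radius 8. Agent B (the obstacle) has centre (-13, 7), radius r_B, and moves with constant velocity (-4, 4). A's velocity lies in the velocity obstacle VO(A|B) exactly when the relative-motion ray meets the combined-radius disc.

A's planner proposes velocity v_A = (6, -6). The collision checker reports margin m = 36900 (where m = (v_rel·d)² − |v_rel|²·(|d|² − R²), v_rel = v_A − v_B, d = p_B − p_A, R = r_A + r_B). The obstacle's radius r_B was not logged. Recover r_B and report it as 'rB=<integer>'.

m = 36900
d = (-22, 13);  v_rel = (10, -10),  |v_rel|² = 200
v_rel×d = (10)·(13) − (-10)·(-22) = -90
since m = R²·200 − (-90)²:  R² = (8100 + 36900) / 200 = 225
R = √225 = 15  ⇒  r_B = 15 − 8 = 7

rB=7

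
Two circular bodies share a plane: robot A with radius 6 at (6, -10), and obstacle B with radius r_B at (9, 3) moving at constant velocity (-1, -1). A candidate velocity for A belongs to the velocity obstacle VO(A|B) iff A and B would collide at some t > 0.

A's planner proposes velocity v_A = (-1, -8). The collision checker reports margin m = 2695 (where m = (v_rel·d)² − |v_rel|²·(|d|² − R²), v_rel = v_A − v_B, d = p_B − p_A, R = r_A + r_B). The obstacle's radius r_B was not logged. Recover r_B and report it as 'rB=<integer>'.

m = 2695
d = (3, 13);  v_rel = (0, -7),  |v_rel|² = 49
v_rel×d = (0)·(13) − (-7)·(3) = 21
since m = R²·49 − 21²:  R² = (441 + 2695) / 49 = 64
R = √64 = 8  ⇒  r_B = 8 − 6 = 2

rB=2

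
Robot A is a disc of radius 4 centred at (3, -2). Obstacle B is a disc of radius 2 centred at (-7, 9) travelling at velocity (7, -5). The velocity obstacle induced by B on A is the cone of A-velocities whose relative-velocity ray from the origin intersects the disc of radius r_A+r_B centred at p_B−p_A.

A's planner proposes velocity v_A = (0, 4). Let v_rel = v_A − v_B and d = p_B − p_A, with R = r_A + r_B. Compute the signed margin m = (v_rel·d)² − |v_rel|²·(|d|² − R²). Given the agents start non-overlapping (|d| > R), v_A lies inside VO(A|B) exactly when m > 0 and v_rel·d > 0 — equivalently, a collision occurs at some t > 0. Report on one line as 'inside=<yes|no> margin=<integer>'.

d = (-10, 11),  |d|² = 221;  R = 4+2 = 6,  c = 221−6² = 185
v_rel = (-7, 9),  |v_rel|² = 130;  v_rel·d = (-7)·(-10) + (9)·(11) = 169
130·t² − 338·t + 185 = 0  ⇒  m = 169² − 130·185 = 4511
m = 4511 > 0,  v_rel·d = 169 > 0  ⇒  inside

inside=yes margin=4511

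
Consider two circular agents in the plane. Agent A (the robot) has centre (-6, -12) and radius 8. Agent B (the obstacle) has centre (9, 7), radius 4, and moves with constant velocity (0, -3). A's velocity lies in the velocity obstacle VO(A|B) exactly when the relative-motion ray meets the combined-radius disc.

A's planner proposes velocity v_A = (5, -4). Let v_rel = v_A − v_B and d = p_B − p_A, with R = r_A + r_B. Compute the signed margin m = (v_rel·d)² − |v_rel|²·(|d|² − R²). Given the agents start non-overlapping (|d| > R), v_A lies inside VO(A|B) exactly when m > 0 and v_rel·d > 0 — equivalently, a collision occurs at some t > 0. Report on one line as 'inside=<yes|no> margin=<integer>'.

d = (15, 19),  |d|² = 586;  R = 8+4 = 12,  c = 586−12² = 442
v_rel = (5, -1),  |v_rel|² = 26;  v_rel·d = (5)·(15) + (-1)·(19) = 56
26·t² − 112·t + 442 = 0  ⇒  m = 56² − 26·442 = -8356
m = -8356 < 0,  v_rel·d = 56 > 0  ⇒  outside

inside=no margin=-8356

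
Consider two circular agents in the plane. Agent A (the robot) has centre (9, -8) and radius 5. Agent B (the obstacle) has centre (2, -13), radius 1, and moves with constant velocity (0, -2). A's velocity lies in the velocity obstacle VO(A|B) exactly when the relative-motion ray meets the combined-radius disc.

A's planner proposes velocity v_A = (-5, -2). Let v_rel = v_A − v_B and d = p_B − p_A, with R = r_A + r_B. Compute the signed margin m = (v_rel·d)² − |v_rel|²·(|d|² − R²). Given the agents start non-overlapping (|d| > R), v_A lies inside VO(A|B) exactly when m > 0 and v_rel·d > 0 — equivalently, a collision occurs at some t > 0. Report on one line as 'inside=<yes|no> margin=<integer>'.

d = (-7, -5),  |d|² = 74;  R = 5+1 = 6,  c = 74−6² = 38
v_rel = (-5, 0),  |v_rel|² = 25;  v_rel·d = (-5)·(-7) + (0)·(-5) = 35
25·t² − 70·t + 38 = 0  ⇒  m = 35² − 25·38 = 275
m = 275 > 0,  v_rel·d = 35 > 0  ⇒  inside

inside=yes margin=275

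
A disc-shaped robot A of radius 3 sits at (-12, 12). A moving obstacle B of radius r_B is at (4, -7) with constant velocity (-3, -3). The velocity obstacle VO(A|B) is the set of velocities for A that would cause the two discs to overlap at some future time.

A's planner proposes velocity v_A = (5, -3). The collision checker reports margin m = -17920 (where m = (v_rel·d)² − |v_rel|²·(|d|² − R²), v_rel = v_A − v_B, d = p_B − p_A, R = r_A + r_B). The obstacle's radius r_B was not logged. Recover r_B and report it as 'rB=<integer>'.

m = -17920
d = (16, -19);  v_rel = (8, 0),  |v_rel|² = 64
v_rel×d = (8)·(-19) − (0)·(16) = -152
since m = R²·64 − (-152)²:  R² = (23104 + -17920) / 64 = 81
R = √81 = 9  ⇒  r_B = 9 − 3 = 6

rB=6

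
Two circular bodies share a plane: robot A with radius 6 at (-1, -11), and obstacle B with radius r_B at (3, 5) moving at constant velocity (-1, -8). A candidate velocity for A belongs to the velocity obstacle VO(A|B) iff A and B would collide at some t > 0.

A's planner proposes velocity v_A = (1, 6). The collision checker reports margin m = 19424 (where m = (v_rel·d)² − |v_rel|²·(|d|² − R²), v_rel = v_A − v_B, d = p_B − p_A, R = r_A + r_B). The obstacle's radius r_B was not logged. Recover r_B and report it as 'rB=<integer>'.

m = 19424
d = (4, 16);  v_rel = (2, 14),  |v_rel|² = 200
v_rel×d = (2)·(16) − (14)·(4) = -24
since m = R²·200 − (-24)²:  R² = (576 + 19424) / 200 = 100
R = √100 = 10  ⇒  r_B = 10 − 6 = 4

rB=4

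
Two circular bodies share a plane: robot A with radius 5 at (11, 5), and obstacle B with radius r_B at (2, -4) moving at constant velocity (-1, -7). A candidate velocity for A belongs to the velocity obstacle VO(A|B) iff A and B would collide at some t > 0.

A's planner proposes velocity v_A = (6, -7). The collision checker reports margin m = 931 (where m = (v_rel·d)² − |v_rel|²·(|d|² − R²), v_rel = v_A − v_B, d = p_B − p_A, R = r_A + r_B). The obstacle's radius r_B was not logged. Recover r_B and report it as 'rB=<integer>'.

m = 931
d = (-9, -9);  v_rel = (7, 0),  |v_rel|² = 49
v_rel×d = (7)·(-9) − (0)·(-9) = -63
since m = R²·49 − (-63)²:  R² = (3969 + 931) / 49 = 100
R = √100 = 10  ⇒  r_B = 10 − 5 = 5

rB=5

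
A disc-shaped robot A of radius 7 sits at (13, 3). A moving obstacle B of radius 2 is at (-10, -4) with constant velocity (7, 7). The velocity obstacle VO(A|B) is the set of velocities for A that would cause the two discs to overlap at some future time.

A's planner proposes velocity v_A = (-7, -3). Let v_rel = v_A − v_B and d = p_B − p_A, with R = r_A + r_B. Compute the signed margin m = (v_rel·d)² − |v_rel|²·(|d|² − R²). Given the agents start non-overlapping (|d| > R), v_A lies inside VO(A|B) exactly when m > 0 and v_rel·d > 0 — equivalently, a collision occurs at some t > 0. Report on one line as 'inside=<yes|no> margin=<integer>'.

d = (-23, -7),  |d|² = 578;  R = 7+2 = 9,  c = 578−9² = 497
v_rel = (-14, -10),  |v_rel|² = 296;  v_rel·d = (-14)·(-23) + (-10)·(-7) = 392
296·t² − 784·t + 497 = 0  ⇒  m = 392² − 296·497 = 6552
m = 6552 > 0,  v_rel·d = 392 > 0  ⇒  inside

inside=yes margin=6552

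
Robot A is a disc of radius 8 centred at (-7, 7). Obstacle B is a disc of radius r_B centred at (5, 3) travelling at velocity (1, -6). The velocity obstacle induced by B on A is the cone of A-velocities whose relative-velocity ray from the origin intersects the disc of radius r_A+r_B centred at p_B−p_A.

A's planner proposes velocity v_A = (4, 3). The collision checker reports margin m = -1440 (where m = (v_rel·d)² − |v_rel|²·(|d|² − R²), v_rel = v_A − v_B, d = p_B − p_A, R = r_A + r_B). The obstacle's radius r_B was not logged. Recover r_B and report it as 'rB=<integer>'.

m = -1440
d = (12, -4);  v_rel = (3, 9),  |v_rel|² = 90
v_rel×d = (3)·(-4) − (9)·(12) = -120
since m = R²·90 − (-120)²:  R² = (14400 + -1440) / 90 = 144
R = √144 = 12  ⇒  r_B = 12 − 8 = 4

rB=4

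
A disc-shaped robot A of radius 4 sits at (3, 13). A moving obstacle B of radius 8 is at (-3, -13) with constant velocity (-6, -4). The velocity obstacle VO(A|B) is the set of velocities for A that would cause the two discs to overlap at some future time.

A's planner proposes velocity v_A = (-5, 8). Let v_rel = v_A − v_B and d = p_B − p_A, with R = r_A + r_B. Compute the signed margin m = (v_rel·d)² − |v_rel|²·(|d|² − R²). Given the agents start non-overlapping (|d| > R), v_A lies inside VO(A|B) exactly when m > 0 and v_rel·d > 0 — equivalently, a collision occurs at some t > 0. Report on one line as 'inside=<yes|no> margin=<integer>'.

d = (-6, -26),  |d|² = 712;  R = 4+8 = 12,  c = 712−12² = 568
v_rel = (1, 12),  |v_rel|² = 145;  v_rel·d = (1)·(-6) + (12)·(-26) = -318
145·t² + 636·t + 568 = 0  ⇒  m = (-318)² − 145·568 = 18764
m = 18764 > 0,  v_rel·d = -318 < 0  ⇒  outside

inside=no margin=18764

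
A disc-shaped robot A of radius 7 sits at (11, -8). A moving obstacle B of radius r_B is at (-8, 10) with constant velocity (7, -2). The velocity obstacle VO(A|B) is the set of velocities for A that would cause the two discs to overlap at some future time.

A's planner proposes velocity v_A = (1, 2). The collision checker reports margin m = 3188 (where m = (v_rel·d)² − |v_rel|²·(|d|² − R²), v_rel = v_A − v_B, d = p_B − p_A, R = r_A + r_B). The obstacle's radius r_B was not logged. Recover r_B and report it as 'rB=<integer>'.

m = 3188
d = (-19, 18);  v_rel = (-6, 4),  |v_rel|² = 52
v_rel×d = (-6)·(18) − (4)·(-19) = -32
since m = R²·52 − (-32)²:  R² = (1024 + 3188) / 52 = 81
R = √81 = 9  ⇒  r_B = 9 − 7 = 2

rB=2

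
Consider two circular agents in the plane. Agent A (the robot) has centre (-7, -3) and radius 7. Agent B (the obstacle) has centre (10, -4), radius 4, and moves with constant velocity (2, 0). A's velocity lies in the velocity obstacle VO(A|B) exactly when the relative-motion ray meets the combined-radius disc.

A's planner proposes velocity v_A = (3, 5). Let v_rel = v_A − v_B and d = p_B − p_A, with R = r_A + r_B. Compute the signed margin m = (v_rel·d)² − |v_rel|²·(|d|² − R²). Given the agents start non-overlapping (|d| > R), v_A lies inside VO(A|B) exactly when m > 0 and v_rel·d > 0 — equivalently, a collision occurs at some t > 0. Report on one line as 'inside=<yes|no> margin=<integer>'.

d = (17, -1),  |d|² = 290;  R = 7+4 = 11,  c = 290−11² = 169
v_rel = (1, 5),  |v_rel|² = 26;  v_rel·d = (1)·(17) + (5)·(-1) = 12
26·t² − 24·t + 169 = 0  ⇒  m = 12² − 26·169 = -4250
m = -4250 < 0,  v_rel·d = 12 > 0  ⇒  outside

inside=no margin=-4250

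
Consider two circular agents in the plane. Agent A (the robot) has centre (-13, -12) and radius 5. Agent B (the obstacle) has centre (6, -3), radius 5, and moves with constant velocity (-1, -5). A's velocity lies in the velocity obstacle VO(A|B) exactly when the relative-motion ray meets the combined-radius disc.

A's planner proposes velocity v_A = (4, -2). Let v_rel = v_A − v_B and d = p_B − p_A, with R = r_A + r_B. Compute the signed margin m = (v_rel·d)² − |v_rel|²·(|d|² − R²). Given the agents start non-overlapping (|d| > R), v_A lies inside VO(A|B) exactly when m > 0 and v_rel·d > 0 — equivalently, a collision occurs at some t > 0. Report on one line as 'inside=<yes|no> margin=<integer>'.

d = (19, 9),  |d|² = 442;  R = 5+5 = 10,  c = 442−10² = 342
v_rel = (5, 3),  |v_rel|² = 34;  v_rel·d = (5)·(19) + (3)·(9) = 122
34·t² − 244·t + 342 = 0  ⇒  m = 122² − 34·342 = 3256
m = 3256 > 0,  v_rel·d = 122 > 0  ⇒  inside

inside=yes margin=3256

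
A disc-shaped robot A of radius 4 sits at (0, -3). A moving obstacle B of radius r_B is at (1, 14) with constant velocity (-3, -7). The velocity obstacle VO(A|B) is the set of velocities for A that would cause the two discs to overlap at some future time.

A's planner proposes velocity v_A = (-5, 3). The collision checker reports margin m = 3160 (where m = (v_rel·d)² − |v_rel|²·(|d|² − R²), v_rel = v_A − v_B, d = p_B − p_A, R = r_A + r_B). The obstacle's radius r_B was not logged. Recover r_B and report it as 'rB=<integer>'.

m = 3160
d = (1, 17);  v_rel = (-2, 10),  |v_rel|² = 104
v_rel×d = (-2)·(17) − (10)·(1) = -44
since m = R²·104 − (-44)²:  R² = (1936 + 3160) / 104 = 49
R = √49 = 7  ⇒  r_B = 7 − 4 = 3

rB=3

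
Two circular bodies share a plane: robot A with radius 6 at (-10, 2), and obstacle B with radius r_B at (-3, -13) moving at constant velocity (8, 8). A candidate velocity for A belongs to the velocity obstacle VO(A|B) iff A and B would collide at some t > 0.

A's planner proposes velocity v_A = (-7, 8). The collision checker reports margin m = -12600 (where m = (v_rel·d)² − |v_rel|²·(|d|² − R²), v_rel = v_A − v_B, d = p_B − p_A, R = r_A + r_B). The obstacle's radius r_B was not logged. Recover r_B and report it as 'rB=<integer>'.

m = -12600
d = (7, -15);  v_rel = (-15, 0),  |v_rel|² = 225
v_rel×d = (-15)·(-15) − (0)·(7) = 225
since m = R²·225 − 225²:  R² = (50625 + -12600) / 225 = 169
R = √169 = 13  ⇒  r_B = 13 − 6 = 7

rB=7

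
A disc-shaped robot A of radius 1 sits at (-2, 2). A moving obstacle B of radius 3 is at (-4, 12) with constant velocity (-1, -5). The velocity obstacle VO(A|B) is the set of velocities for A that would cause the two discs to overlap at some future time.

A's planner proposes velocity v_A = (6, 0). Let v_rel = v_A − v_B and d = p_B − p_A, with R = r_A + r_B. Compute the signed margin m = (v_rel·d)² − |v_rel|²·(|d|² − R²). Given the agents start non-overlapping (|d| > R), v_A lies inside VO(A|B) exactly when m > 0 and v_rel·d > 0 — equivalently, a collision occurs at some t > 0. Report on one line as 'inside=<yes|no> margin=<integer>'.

d = (-2, 10),  |d|² = 104;  R = 1+3 = 4,  c = 104−4² = 88
v_rel = (7, 5),  |v_rel|² = 74;  v_rel·d = (7)·(-2) + (5)·(10) = 36
74·t² − 72·t + 88 = 0  ⇒  m = 36² − 74·88 = -5216
m = -5216 < 0,  v_rel·d = 36 > 0  ⇒  outside

inside=no margin=-5216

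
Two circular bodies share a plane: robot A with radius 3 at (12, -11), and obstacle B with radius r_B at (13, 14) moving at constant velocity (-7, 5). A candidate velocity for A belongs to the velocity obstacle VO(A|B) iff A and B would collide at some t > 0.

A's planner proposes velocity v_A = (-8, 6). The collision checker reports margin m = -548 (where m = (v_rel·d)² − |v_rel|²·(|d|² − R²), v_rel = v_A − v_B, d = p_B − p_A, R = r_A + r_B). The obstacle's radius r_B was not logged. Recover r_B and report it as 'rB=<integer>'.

m = -548
d = (1, 25);  v_rel = (-1, 1),  |v_rel|² = 2
v_rel×d = (-1)·(25) − (1)·(1) = -26
since m = R²·2 − (-26)²:  R² = (676 + -548) / 2 = 64
R = √64 = 8  ⇒  r_B = 8 − 3 = 5

rB=5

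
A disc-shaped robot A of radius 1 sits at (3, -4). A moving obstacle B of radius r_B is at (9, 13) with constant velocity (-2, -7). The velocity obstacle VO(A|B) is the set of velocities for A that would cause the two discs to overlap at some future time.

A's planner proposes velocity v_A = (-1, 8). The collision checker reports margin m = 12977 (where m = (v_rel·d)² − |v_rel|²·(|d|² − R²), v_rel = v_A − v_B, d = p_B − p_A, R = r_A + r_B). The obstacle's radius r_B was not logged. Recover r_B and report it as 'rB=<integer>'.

m = 12977
d = (6, 17);  v_rel = (1, 15),  |v_rel|² = 226
v_rel×d = (1)·(17) − (15)·(6) = -73
since m = R²·226 − (-73)²:  R² = (5329 + 12977) / 226 = 81
R = √81 = 9  ⇒  r_B = 9 − 1 = 8

rB=8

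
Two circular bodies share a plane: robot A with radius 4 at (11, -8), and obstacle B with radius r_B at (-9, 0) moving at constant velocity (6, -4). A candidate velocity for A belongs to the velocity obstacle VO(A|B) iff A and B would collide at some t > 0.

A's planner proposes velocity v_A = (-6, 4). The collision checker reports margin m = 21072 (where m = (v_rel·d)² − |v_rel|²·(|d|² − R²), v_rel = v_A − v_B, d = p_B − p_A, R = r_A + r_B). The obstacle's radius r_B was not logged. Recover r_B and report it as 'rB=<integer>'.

m = 21072
d = (-20, 8);  v_rel = (-12, 8),  |v_rel|² = 208
v_rel×d = (-12)·(8) − (8)·(-20) = 64
since m = R²·208 − 64²:  R² = (4096 + 21072) / 208 = 121
R = √121 = 11  ⇒  r_B = 11 − 4 = 7

rB=7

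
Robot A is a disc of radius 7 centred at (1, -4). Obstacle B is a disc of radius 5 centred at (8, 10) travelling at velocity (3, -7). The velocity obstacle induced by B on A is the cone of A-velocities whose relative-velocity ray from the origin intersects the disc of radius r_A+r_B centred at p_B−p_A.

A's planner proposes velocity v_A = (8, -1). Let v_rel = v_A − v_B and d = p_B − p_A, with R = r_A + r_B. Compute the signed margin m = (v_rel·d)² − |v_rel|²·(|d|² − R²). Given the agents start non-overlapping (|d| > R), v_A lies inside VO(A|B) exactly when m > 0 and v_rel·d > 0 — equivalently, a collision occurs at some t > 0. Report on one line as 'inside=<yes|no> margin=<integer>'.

d = (7, 14),  |d|² = 245;  R = 7+5 = 12,  c = 245−12² = 101
v_rel = (5, 6),  |v_rel|² = 61;  v_rel·d = (5)·(7) + (6)·(14) = 119
61·t² − 238·t + 101 = 0  ⇒  m = 119² − 61·101 = 8000
m = 8000 > 0,  v_rel·d = 119 > 0  ⇒  inside

inside=yes margin=8000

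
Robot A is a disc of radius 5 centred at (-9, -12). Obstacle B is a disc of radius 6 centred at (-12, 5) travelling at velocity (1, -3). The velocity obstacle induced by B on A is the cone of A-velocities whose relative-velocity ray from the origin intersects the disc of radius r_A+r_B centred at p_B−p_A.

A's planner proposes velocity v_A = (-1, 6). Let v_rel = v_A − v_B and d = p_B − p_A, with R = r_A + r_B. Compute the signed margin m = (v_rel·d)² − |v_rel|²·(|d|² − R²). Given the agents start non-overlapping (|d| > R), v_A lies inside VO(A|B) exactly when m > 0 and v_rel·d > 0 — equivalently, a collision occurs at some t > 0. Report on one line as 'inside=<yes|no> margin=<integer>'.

d = (-3, 17),  |d|² = 298;  R = 5+6 = 11,  c = 298−11² = 177
v_rel = (-2, 9),  |v_rel|² = 85;  v_rel·d = (-2)·(-3) + (9)·(17) = 159
85·t² − 318·t + 177 = 0  ⇒  m = 159² − 85·177 = 10236
m = 10236 > 0,  v_rel·d = 159 > 0  ⇒  inside

inside=yes margin=10236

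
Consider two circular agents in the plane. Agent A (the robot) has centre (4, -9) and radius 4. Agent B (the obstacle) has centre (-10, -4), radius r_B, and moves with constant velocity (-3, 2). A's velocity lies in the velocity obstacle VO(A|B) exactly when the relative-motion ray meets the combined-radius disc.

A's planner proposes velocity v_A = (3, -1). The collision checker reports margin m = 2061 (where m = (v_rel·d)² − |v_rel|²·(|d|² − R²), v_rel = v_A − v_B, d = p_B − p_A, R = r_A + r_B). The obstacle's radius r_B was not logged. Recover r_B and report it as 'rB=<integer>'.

m = 2061
d = (-14, 5);  v_rel = (6, -3),  |v_rel|² = 45
v_rel×d = (6)·(5) − (-3)·(-14) = -12
since m = R²·45 − (-12)²:  R² = (144 + 2061) / 45 = 49
R = √49 = 7  ⇒  r_B = 7 − 4 = 3

rB=3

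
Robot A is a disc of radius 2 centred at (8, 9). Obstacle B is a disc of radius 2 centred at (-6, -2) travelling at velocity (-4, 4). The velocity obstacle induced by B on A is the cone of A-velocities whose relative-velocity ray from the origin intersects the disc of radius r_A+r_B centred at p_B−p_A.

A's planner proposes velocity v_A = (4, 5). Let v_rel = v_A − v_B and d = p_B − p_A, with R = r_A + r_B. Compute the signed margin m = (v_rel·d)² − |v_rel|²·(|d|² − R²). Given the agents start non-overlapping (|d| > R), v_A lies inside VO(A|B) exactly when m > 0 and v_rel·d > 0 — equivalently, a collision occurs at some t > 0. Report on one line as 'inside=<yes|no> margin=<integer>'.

d = (-14, -11),  |d|² = 317;  R = 2+2 = 4,  c = 317−4² = 301
v_rel = (8, 1),  |v_rel|² = 65;  v_rel·d = (8)·(-14) + (1)·(-11) = -123
65·t² + 246·t + 301 = 0  ⇒  m = (-123)² − 65·301 = -4436
m = -4436 < 0,  v_rel·d = -123 < 0  ⇒  outside

inside=no margin=-4436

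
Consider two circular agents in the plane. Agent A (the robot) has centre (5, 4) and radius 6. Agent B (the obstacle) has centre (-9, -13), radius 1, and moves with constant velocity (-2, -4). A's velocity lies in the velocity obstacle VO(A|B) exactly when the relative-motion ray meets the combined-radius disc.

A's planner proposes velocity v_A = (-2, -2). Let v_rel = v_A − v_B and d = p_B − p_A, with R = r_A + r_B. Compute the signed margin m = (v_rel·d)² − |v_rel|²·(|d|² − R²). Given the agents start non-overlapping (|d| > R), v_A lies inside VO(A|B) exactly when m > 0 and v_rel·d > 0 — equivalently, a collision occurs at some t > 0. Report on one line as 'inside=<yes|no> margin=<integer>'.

d = (-14, -17),  |d|² = 485;  R = 6+1 = 7,  c = 485−7² = 436
v_rel = (0, 2),  |v_rel|² = 4;  v_rel·d = (0)·(-14) + (2)·(-17) = -34
4·t² + 68·t + 436 = 0  ⇒  m = (-34)² − 4·436 = -588
m = -588 < 0,  v_rel·d = -34 < 0  ⇒  outside

inside=no margin=-588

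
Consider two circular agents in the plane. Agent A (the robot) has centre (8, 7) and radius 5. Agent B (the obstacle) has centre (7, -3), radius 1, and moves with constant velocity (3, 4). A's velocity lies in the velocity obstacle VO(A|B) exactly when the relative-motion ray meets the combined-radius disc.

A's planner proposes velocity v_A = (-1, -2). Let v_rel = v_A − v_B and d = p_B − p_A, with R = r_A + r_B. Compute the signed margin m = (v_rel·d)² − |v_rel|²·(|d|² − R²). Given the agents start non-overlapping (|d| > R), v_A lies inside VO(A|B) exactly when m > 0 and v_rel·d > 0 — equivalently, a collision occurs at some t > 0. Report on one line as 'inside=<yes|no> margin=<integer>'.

d = (-1, -10),  |d|² = 101;  R = 5+1 = 6,  c = 101−6² = 65
v_rel = (-4, -6),  |v_rel|² = 52;  v_rel·d = (-4)·(-1) + (-6)·(-10) = 64
52·t² − 128·t + 65 = 0  ⇒  m = 64² − 52·65 = 716
m = 716 > 0,  v_rel·d = 64 > 0  ⇒  inside

inside=yes margin=716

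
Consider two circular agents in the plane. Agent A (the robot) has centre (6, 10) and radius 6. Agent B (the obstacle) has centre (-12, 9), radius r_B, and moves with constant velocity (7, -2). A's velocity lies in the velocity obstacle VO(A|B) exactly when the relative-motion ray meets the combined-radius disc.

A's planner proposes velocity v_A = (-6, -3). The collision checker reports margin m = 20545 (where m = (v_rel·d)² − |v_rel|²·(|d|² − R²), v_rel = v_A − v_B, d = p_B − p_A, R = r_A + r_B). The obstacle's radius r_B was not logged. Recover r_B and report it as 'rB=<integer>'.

m = 20545
d = (-18, -1);  v_rel = (-13, -1),  |v_rel|² = 170
v_rel×d = (-13)·(-1) − (-1)·(-18) = -5
since m = R²·170 − (-5)²:  R² = (25 + 20545) / 170 = 121
R = √121 = 11  ⇒  r_B = 11 − 6 = 5

rB=5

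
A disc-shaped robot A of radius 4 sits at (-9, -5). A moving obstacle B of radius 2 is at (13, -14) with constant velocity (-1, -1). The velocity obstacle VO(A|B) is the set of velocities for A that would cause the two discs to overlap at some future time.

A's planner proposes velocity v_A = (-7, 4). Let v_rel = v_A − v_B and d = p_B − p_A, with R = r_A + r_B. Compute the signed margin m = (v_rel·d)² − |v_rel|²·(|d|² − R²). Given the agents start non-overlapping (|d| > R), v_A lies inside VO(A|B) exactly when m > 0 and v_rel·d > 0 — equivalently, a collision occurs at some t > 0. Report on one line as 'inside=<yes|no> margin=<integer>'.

d = (22, -9),  |d|² = 565;  R = 4+2 = 6,  c = 565−6² = 529
v_rel = (-6, 5),  |v_rel|² = 61;  v_rel·d = (-6)·(22) + (5)·(-9) = -177
61·t² + 354·t + 529 = 0  ⇒  m = (-177)² − 61·529 = -940
m = -940 < 0,  v_rel·d = -177 < 0  ⇒  outside

inside=no margin=-940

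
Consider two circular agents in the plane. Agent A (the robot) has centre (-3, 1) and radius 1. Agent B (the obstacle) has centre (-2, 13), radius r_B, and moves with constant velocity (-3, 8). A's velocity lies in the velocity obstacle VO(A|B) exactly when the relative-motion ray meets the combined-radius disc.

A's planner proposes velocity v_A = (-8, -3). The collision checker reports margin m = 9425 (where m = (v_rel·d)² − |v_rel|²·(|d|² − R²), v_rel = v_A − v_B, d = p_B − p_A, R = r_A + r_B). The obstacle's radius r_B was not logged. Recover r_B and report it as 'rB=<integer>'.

m = 9425
d = (1, 12);  v_rel = (-5, -11),  |v_rel|² = 146
v_rel×d = (-5)·(12) − (-11)·(1) = -49
since m = R²·146 − (-49)²:  R² = (2401 + 9425) / 146 = 81
R = √81 = 9  ⇒  r_B = 9 − 1 = 8

rB=8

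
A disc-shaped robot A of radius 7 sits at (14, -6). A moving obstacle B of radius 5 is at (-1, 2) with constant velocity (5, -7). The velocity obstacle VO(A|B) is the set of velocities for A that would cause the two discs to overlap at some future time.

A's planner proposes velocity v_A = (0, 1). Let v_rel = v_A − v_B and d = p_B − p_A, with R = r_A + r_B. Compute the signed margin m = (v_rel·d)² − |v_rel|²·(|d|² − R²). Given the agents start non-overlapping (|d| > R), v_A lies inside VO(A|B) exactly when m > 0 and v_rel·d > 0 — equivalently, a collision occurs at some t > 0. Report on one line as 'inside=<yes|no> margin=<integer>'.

d = (-15, 8),  |d|² = 289;  R = 7+5 = 12,  c = 289−12² = 145
v_rel = (-5, 8),  |v_rel|² = 89;  v_rel·d = (-5)·(-15) + (8)·(8) = 139
89·t² − 278·t + 145 = 0  ⇒  m = 139² − 89·145 = 6416
m = 6416 > 0,  v_rel·d = 139 > 0  ⇒  inside

inside=yes margin=6416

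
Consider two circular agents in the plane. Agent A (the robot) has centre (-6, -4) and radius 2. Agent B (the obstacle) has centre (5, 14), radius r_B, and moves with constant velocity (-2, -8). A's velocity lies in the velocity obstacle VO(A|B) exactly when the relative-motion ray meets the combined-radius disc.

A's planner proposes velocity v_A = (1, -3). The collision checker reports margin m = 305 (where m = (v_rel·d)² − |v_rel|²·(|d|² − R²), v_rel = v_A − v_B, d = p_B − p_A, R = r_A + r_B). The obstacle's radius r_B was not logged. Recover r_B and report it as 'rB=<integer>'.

m = 305
d = (11, 18);  v_rel = (3, 5),  |v_rel|² = 34
v_rel×d = (3)·(18) − (5)·(11) = -1
since m = R²·34 − (-1)²:  R² = (1 + 305) / 34 = 9
R = √9 = 3  ⇒  r_B = 3 − 2 = 1

rB=1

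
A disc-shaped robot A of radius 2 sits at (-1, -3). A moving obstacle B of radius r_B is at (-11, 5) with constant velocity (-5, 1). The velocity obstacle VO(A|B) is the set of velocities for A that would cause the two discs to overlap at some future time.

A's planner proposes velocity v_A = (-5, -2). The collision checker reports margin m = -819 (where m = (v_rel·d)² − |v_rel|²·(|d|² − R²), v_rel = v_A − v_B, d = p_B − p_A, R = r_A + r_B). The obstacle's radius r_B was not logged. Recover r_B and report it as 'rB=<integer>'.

m = -819
d = (-10, 8);  v_rel = (0, -3),  |v_rel|² = 9
v_rel×d = (0)·(8) − (-3)·(-10) = -30
since m = R²·9 − (-30)²:  R² = (900 + -819) / 9 = 9
R = √9 = 3  ⇒  r_B = 3 − 2 = 1

rB=1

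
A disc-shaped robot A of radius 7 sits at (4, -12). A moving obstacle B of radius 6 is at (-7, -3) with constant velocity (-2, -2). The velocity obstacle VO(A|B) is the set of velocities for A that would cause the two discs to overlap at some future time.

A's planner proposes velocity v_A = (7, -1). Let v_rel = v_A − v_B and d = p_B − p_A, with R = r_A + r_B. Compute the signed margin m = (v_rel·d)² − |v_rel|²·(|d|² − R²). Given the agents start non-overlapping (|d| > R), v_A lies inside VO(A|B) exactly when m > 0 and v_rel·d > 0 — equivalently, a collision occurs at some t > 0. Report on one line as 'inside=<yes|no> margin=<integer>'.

d = (-11, 9),  |d|² = 202;  R = 7+6 = 13,  c = 202−13² = 33
v_rel = (9, 1),  |v_rel|² = 82;  v_rel·d = (9)·(-11) + (1)·(9) = -90
82·t² + 180·t + 33 = 0  ⇒  m = (-90)² − 82·33 = 5394
m = 5394 > 0,  v_rel·d = -90 < 0  ⇒  outside

inside=no margin=5394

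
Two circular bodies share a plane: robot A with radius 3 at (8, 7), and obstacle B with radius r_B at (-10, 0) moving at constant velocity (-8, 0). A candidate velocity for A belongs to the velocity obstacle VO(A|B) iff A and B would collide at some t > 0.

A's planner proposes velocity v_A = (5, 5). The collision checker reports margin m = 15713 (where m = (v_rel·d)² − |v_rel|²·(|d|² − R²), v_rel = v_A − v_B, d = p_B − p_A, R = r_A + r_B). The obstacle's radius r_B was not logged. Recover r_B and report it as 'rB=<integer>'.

m = 15713
d = (-18, -7);  v_rel = (13, 5),  |v_rel|² = 194
v_rel×d = (13)·(-7) − (5)·(-18) = -1
since m = R²·194 − (-1)²:  R² = (1 + 15713) / 194 = 81
R = √81 = 9  ⇒  r_B = 9 − 3 = 6

rB=6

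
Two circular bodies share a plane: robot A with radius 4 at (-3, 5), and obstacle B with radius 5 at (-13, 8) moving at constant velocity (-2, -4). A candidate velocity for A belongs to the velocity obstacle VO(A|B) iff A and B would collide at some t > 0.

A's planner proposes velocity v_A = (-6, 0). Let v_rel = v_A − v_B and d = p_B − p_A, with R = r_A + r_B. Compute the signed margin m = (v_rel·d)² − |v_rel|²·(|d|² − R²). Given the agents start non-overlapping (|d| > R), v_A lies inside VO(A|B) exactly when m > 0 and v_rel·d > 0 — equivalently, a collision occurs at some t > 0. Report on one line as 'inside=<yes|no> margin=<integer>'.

d = (-10, 3),  |d|² = 109;  R = 4+5 = 9,  c = 109−9² = 28
v_rel = (-4, 4),  |v_rel|² = 32;  v_rel·d = (-4)·(-10) + (4)·(3) = 52
32·t² − 104·t + 28 = 0  ⇒  m = 52² − 32·28 = 1808
m = 1808 > 0,  v_rel·d = 52 > 0  ⇒  inside

inside=yes margin=1808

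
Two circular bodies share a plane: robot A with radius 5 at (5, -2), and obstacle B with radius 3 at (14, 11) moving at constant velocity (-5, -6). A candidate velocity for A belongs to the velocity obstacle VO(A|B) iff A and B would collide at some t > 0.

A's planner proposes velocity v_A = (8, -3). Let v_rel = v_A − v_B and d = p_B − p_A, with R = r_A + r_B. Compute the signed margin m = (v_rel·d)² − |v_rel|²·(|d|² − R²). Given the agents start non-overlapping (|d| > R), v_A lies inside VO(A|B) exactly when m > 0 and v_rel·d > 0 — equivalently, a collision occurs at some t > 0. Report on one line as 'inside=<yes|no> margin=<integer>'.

d = (9, 13),  |d|² = 250;  R = 5+3 = 8,  c = 250−8² = 186
v_rel = (13, 3),  |v_rel|² = 178;  v_rel·d = (13)·(9) + (3)·(13) = 156
178·t² − 312·t + 186 = 0  ⇒  m = 156² − 178·186 = -8772
m = -8772 < 0,  v_rel·d = 156 > 0  ⇒  outside

inside=no margin=-8772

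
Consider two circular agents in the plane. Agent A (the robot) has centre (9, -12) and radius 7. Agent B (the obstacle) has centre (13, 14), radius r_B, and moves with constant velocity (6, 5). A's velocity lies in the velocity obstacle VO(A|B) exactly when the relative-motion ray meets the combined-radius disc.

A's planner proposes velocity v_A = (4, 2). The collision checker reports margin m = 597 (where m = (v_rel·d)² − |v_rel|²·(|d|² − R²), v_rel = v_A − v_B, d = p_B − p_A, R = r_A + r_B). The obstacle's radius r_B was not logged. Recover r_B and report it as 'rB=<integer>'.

m = 597
d = (4, 26);  v_rel = (-2, -3),  |v_rel|² = 13
v_rel×d = (-2)·(26) − (-3)·(4) = -40
since m = R²·13 − (-40)²:  R² = (1600 + 597) / 13 = 169
R = √169 = 13  ⇒  r_B = 13 − 7 = 6

rB=6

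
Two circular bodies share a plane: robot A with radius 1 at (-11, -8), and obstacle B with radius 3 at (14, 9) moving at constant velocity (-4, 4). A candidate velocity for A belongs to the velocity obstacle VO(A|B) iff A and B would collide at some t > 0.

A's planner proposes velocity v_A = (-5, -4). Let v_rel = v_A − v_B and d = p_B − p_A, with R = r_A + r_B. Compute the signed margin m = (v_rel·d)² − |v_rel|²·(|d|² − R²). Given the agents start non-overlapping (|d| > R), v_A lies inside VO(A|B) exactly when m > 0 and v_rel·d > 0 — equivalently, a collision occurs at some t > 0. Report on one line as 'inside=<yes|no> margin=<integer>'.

d = (25, 17),  |d|² = 914;  R = 1+3 = 4,  c = 914−4² = 898
v_rel = (-1, -8),  |v_rel|² = 65;  v_rel·d = (-1)·(25) + (-8)·(17) = -161
65·t² + 322·t + 898 = 0  ⇒  m = (-161)² − 65·898 = -32449
m = -32449 < 0,  v_rel·d = -161 < 0  ⇒  outside

inside=no margin=-32449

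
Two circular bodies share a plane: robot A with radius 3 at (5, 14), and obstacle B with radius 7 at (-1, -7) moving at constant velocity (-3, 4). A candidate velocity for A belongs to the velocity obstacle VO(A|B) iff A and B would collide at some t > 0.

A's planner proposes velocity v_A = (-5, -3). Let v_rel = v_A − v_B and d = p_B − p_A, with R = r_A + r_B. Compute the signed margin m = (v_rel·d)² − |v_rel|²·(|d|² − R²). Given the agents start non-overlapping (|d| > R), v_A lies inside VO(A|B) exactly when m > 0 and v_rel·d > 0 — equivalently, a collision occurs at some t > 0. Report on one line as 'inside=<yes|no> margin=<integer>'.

d = (-6, -21),  |d|² = 477;  R = 3+7 = 10,  c = 477−10² = 377
v_rel = (-2, -7),  |v_rel|² = 53;  v_rel·d = (-2)·(-6) + (-7)·(-21) = 159
53·t² − 318·t + 377 = 0  ⇒  m = 159² − 53·377 = 5300
m = 5300 > 0,  v_rel·d = 159 > 0  ⇒  inside

inside=yes margin=5300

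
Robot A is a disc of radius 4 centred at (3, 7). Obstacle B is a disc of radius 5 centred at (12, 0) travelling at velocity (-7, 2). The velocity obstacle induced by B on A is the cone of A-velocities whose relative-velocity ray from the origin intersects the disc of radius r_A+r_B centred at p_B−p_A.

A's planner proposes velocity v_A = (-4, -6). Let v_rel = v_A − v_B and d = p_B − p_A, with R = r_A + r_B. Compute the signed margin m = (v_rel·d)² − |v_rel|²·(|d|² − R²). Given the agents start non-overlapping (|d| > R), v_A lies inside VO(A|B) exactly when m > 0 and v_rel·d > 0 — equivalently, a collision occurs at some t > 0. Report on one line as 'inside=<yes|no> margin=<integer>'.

d = (9, -7),  |d|² = 130;  R = 4+5 = 9,  c = 130−9² = 49
v_rel = (3, -8),  |v_rel|² = 73;  v_rel·d = (3)·(9) + (-8)·(-7) = 83
73·t² − 166·t + 49 = 0  ⇒  m = 83² − 73·49 = 3312
m = 3312 > 0,  v_rel·d = 83 > 0  ⇒  inside

inside=yes margin=3312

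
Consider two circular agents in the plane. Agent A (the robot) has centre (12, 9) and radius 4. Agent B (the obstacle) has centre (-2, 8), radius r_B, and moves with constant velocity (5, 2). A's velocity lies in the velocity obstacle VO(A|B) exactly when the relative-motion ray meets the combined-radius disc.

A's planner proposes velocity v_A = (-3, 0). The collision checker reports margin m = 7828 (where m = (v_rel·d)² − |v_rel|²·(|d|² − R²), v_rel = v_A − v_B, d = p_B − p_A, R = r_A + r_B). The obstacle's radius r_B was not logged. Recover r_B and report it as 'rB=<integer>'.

m = 7828
d = (-14, -1);  v_rel = (-8, -2),  |v_rel|² = 68
v_rel×d = (-8)·(-1) − (-2)·(-14) = -20
since m = R²·68 − (-20)²:  R² = (400 + 7828) / 68 = 121
R = √121 = 11  ⇒  r_B = 11 − 4 = 7

rB=7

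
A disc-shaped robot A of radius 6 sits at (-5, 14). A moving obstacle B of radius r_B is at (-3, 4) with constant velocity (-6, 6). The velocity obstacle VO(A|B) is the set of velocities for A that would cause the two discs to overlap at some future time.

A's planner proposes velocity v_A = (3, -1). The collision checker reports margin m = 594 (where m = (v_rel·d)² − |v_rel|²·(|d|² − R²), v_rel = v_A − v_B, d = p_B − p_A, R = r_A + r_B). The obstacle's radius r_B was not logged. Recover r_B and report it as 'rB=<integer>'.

m = 594
d = (2, -10);  v_rel = (9, -7),  |v_rel|² = 130
v_rel×d = (9)·(-10) − (-7)·(2) = -76
since m = R²·130 − (-76)²:  R² = (5776 + 594) / 130 = 49
R = √49 = 7  ⇒  r_B = 7 − 6 = 1

rB=1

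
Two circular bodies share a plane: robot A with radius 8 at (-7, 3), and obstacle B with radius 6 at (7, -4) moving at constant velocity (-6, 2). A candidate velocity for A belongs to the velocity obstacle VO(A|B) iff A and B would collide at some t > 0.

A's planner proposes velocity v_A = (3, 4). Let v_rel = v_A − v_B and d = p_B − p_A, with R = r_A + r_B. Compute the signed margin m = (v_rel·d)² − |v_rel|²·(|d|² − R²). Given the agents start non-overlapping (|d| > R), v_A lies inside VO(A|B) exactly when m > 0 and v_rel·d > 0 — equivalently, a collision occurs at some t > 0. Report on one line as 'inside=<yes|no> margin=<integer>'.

d = (14, -7),  |d|² = 245;  R = 8+6 = 14,  c = 245−14² = 49
v_rel = (9, 2),  |v_rel|² = 85;  v_rel·d = (9)·(14) + (2)·(-7) = 112
85·t² − 224·t + 49 = 0  ⇒  m = 112² − 85·49 = 8379
m = 8379 > 0,  v_rel·d = 112 > 0  ⇒  inside

inside=yes margin=8379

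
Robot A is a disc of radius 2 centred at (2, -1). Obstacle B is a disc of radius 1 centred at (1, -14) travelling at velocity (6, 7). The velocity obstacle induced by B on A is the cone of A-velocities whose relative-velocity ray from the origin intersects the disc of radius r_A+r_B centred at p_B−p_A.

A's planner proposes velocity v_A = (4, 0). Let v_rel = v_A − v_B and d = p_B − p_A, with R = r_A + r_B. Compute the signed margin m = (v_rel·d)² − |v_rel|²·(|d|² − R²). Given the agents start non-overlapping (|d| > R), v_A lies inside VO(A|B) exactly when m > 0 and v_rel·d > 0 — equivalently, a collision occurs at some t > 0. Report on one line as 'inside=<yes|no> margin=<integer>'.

d = (-1, -13),  |d|² = 170;  R = 2+1 = 3,  c = 170−3² = 161
v_rel = (-2, -7),  |v_rel|² = 53;  v_rel·d = (-2)·(-1) + (-7)·(-13) = 93
53·t² − 186·t + 161 = 0  ⇒  m = 93² − 53·161 = 116
m = 116 > 0,  v_rel·d = 93 > 0  ⇒  inside

inside=yes margin=116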